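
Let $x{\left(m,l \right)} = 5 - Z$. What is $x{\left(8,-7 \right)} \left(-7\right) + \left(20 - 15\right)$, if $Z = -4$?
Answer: $-58$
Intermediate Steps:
$x{\left(m,l \right)} = 9$ ($x{\left(m,l \right)} = 5 - -4 = 5 + 4 = 9$)
$x{\left(8,-7 \right)} \left(-7\right) + \left(20 - 15\right) = 9 \left(-7\right) + \left(20 - 15\right) = -63 + \left(20 - 15\right) = -63 + 5 = -58$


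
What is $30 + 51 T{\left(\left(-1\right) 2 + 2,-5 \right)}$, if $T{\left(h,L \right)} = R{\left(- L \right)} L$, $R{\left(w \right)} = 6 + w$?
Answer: $-2775$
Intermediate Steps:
$T{\left(h,L \right)} = L \left(6 - L\right)$ ($T{\left(h,L \right)} = \left(6 - L\right) L = L \left(6 - L\right)$)
$30 + 51 T{\left(\left(-1\right) 2 + 2,-5 \right)} = 30 + 51 \left(- 5 \left(6 - -5\right)\right) = 30 + 51 \left(- 5 \left(6 + 5\right)\right) = 30 + 51 \left(\left(-5\right) 11\right) = 30 + 51 \left(-55\right) = 30 - 2805 = -2775$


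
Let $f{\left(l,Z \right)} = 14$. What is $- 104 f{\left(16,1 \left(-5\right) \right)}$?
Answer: $-1456$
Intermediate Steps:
$- 104 f{\left(16,1 \left(-5\right) \right)} = \left(-104\right) 14 = -1456$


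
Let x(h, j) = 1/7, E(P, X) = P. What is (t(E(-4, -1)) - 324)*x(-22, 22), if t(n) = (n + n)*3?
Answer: -348/7 ≈ -49.714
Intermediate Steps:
x(h, j) = 1/7
t(n) = 6*n (t(n) = (2*n)*3 = 6*n)
(t(E(-4, -1)) - 324)*x(-22, 22) = (6*(-4) - 324)*(1/7) = (-24 - 324)*(1/7) = -348*1/7 = -348/7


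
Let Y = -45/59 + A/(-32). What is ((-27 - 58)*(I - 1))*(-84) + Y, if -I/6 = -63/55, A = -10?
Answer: 435409661/10384 ≈ 41931.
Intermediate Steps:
Y = -425/944 (Y = -45/59 - 10/(-32) = -45*1/59 - 10*(-1/32) = -45/59 + 5/16 = -425/944 ≈ -0.45021)
I = 378/55 (I = -(-378)/55 = -6*(-63/55) = 378/55 ≈ 6.8727)
((-27 - 58)*(I - 1))*(-84) + Y = ((-27 - 58)*(378/55 - 1))*(-84) - 425/944 = -85*323/55*(-84) - 425/944 = -5491/11*(-84) - 425/944 = 461244/11 - 425/944 = 435409661/10384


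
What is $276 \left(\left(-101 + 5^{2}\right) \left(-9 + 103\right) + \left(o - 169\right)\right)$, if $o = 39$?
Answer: $-2007624$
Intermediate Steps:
$276 \left(\left(-101 + 5^{2}\right) \left(-9 + 103\right) + \left(o - 169\right)\right) = 276 \left(\left(-101 + 5^{2}\right) \left(-9 + 103\right) + \left(39 - 169\right)\right) = 276 \left(\left(-101 + 25\right) 94 + \left(39 - 169\right)\right) = 276 \left(\left(-76\right) 94 - 130\right) = 276 \left(-7144 - 130\right) = 276 \left(-7274\right) = -2007624$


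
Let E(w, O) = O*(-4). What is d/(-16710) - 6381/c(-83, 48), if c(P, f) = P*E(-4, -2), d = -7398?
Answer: 18589797/1849240 ≈ 10.053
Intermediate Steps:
E(w, O) = -4*O
c(P, f) = 8*P (c(P, f) = P*(-4*(-2)) = P*8 = 8*P)
d/(-16710) - 6381/c(-83, 48) = -7398/(-16710) - 6381/(8*(-83)) = -7398*(-1/16710) - 6381/(-664) = 1233/2785 - 6381*(-1/664) = 1233/2785 + 6381/664 = 18589797/1849240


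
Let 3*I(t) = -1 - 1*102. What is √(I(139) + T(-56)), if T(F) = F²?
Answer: √27915/3 ≈ 55.693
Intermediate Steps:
I(t) = -103/3 (I(t) = (-1 - 1*102)/3 = (-1 - 102)/3 = (⅓)*(-103) = -103/3)
√(I(139) + T(-56)) = √(-103/3 + (-56)²) = √(-103/3 + 3136) = √(9305/3) = √27915/3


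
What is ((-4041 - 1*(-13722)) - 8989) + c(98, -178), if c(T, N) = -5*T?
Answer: 202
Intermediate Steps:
((-4041 - 1*(-13722)) - 8989) + c(98, -178) = ((-4041 - 1*(-13722)) - 8989) - 5*98 = ((-4041 + 13722) - 8989) - 490 = (9681 - 8989) - 490 = 692 - 490 = 202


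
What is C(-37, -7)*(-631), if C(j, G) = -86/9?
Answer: 54266/9 ≈ 6029.6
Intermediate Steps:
C(j, G) = -86/9 (C(j, G) = -86*⅑ = -86/9)
C(-37, -7)*(-631) = -86/9*(-631) = 54266/9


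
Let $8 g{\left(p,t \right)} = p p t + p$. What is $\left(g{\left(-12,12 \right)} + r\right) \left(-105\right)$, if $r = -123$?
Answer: $- \frac{19215}{2} \approx -9607.5$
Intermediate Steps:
$g{\left(p,t \right)} = \frac{p}{8} + \frac{t p^{2}}{8}$ ($g{\left(p,t \right)} = \frac{p p t + p}{8} = \frac{p^{2} t + p}{8} = \frac{t p^{2} + p}{8} = \frac{p + t p^{2}}{8} = \frac{p}{8} + \frac{t p^{2}}{8}$)
$\left(g{\left(-12,12 \right)} + r\right) \left(-105\right) = \left(\frac{1}{8} \left(-12\right) \left(1 - 144\right) - 123\right) \left(-105\right) = \left(\frac{1}{8} \left(-12\right) \left(-143\right) - 123\right) \left(-105\right) = \left(\frac{429}{2} - 123\right) \left(-105\right) = \frac{183}{2} \left(-105\right) = - \frac{19215}{2}$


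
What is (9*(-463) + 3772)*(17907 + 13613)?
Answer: -12450400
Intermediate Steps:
(9*(-463) + 3772)*(17907 + 13613) = (-4167 + 3772)*31520 = -395*31520 = -12450400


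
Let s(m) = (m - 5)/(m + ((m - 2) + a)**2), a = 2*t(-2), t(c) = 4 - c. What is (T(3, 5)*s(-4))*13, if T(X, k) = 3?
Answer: -351/32 ≈ -10.969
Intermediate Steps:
a = 12 (a = 2*(4 - 1*(-2)) = 2*(4 + 2) = 2*6 = 12)
s(m) = (-5 + m)/(m + (10 + m)**2) (s(m) = (m - 5)/(m + ((m - 2) + 12)**2) = (-5 + m)/(m + ((-2 + m) + 12)**2) = (-5 + m)/(m + (10 + m)**2))
(T(3, 5)*s(-4))*13 = (3*((-5 - 4)/(-4 + (10 - 4)**2)))*13 = (3*(-9/(-4 + 6**2)))*13 = (3*(-9/(-4 + 36)))*13 = (3*(-9/32))*13 = -27/32*13 = -351/32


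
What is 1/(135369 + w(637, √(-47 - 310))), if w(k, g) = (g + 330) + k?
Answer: 136336/18587505253 - I*√357/18587505253 ≈ 7.3348e-6 - 1.0165e-9*I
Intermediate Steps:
w(k, g) = 330 + g + k (w(k, g) = (330 + g) + k = 330 + g + k)
1/(135369 + w(637, √(-47 - 310))) = 1/(135369 + (330 + √(-47 - 310) + 637)) = 1/(135369 + (330 + √(-357) + 637)) = 1/(135369 + (330 + I*√357 + 637)) = 1/(135369 + (967 + I*√357)) = 1/(136336 + I*√357)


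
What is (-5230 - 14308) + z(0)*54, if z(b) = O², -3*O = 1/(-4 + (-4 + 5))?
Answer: -58612/3 ≈ -19537.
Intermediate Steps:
O = ⅑ (O = -1/(3*(-4 + (-4 + 5))) = -1/(3*(-4 + 1)) = -⅓/(-3) = -⅓*(-⅓) = ⅑ ≈ 0.11111)
z(b) = 1/81 (z(b) = (⅑)² = 1/81)
(-5230 - 14308) + z(0)*54 = (-5230 - 14308) + (1/81)*54 = -19538 + ⅔ = -58612/3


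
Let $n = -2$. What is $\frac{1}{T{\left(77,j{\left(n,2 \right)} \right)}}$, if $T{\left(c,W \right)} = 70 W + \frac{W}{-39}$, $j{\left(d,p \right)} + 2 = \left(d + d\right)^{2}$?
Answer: $\frac{39}{38206} \approx 0.0010208$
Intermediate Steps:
$j{\left(d,p \right)} = -2 + 4 d^{2}$ ($j{\left(d,p \right)} = -2 + \left(d + d\right)^{2} = -2 + \left(2 d\right)^{2} = -2 + 4 d^{2}$)
$T{\left(c,W \right)} = \frac{2729 W}{39}$ ($T{\left(c,W \right)} = 70 W + W \left(- \frac{1}{39}\right) = 70 W - \frac{W}{39} = \frac{2729 W}{39}$)
$\frac{1}{T{\left(77,j{\left(n,2 \right)} \right)}} = \frac{1}{\frac{2729}{39} \left(-2 + 4 \left(-2\right)^{2}\right)} = \frac{1}{\frac{2729}{39} \left(-2 + 4 \cdot 4\right)} = \frac{1}{\frac{2729}{39} \left(-2 + 16\right)} = \frac{1}{\frac{2729}{39} \cdot 14} = \frac{1}{\frac{38206}{39}} = \frac{39}{38206}$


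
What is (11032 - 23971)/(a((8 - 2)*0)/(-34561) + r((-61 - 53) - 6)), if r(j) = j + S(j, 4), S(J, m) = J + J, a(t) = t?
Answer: 4313/120 ≈ 35.942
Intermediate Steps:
S(J, m) = 2*J
r(j) = 3*j (r(j) = j + 2*j = 3*j)
(11032 - 23971)/(a((8 - 2)*0)/(-34561) + r((-61 - 53) - 6)) = (11032 - 23971)/(((8 - 2)*0)/(-34561) + 3*((-61 - 53) - 6)) = -12939/((6*0)*(-1/34561) + 3*(-114 - 6)) = -12939/(0*(-1/34561) + 3*(-120)) = -12939/(0 - 360) = -12939/(-360) = -12939*(-1/360) = 4313/120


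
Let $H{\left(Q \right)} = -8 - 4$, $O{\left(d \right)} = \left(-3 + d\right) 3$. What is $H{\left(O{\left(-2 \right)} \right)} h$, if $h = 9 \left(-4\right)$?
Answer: $432$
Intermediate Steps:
$O{\left(d \right)} = -9 + 3 d$
$h = -36$
$H{\left(Q \right)} = -12$ ($H{\left(Q \right)} = -8 - 4 = -12$)
$H{\left(O{\left(-2 \right)} \right)} h = \left(-12\right) \left(-36\right) = 432$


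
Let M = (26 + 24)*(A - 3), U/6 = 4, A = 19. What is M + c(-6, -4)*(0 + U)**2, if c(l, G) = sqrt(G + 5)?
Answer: 1376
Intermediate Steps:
U = 24 (U = 6*4 = 24)
c(l, G) = sqrt(5 + G)
M = 800 (M = (26 + 24)*(19 - 3) = 50*16 = 800)
M + c(-6, -4)*(0 + U)**2 = 800 + sqrt(5 - 4)*(0 + 24)**2 = 800 + sqrt(1)*24**2 = 800 + 1*576 = 800 + 576 = 1376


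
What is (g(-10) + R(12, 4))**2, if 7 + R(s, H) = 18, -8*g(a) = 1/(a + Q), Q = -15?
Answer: 4844401/40000 ≈ 121.11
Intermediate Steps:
g(a) = -1/(8*(-15 + a)) (g(a) = -1/(8*(a - 15)) = -1/(8*(-15 + a)))
R(s, H) = 11 (R(s, H) = -7 + 18 = 11)
(g(-10) + R(12, 4))**2 = (-1/(-120 + 8*(-10)) + 11)**2 = (-1/(-120 - 80) + 11)**2 = (-1/(-200) + 11)**2 = (-1*(-1/200) + 11)**2 = (1/200 + 11)**2 = (2201/200)**2 = 4844401/40000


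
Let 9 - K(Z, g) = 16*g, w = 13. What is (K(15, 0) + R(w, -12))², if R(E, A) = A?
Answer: 9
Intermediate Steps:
K(Z, g) = 9 - 16*g
(K(15, 0) + R(w, -12))² = ((9 - 16*0) - 12)² = ((9 + 0) - 12)² = (9 - 12)² = (-3)² = 9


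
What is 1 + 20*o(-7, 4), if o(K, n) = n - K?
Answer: 221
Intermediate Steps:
1 + 20*o(-7, 4) = 1 + 20*(4 - 1*(-7)) = 1 + 20*(4 + 7) = 1 + 20*11 = 1 + 220 = 221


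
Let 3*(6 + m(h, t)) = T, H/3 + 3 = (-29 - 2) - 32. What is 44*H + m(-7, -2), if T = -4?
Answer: -26158/3 ≈ -8719.3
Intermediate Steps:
H = -198 (H = -9 + 3*((-29 - 2) - 32) = -9 + 3*(-31 - 32) = -9 + 3*(-63) = -9 - 189 = -198)
m(h, t) = -22/3 (m(h, t) = -6 + (1/3)*(-4) = -6 - 4/3 = -22/3)
44*H + m(-7, -2) = 44*(-198) - 22/3 = -8712 - 22/3 = -26158/3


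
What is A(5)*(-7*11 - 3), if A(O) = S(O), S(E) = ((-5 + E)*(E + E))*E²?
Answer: 0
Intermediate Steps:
S(E) = 2*E³*(-5 + E) (S(E) = ((-5 + E)*(2*E))*E² = (2*E*(-5 + E))*E² = 2*E³*(-5 + E))
A(O) = 2*O³*(-5 + O)
A(5)*(-7*11 - 3) = (2*5³*(-5 + 5))*(-7*11 - 3) = (2*125*0)*(-77 - 3) = 0*(-80) = 0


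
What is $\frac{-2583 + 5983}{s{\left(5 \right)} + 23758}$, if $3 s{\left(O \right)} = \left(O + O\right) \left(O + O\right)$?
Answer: $\frac{5100}{35687} \approx 0.14291$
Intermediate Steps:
$s{\left(O \right)} = \frac{4 O^{2}}{3}$ ($s{\left(O \right)} = \frac{\left(O + O\right) \left(O + O\right)}{3} = \frac{2 O 2 O}{3} = \frac{4 O^{2}}{3}$)
$\frac{-2583 + 5983}{s{\left(5 \right)} + 23758} = \frac{-2583 + 5983}{\frac{4 \cdot 5^{2}}{3} + 23758} = \frac{3400}{\frac{4}{3} \cdot 25 + 23758} = \frac{3400}{\frac{100}{3} + 23758} = \frac{3400}{\frac{71374}{3}} = 3400 \cdot \frac{3}{71374} = \frac{5100}{35687}$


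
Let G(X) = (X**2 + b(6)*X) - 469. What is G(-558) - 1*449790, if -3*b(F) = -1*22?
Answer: -142987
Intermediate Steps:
b(F) = 22/3 (b(F) = -(-1)*22/3 = -1/3*(-22) = 22/3)
G(X) = -469 + X**2 + 22*X/3 (G(X) = (X**2 + 22*X/3) - 469 = -469 + X**2 + 22*X/3)
G(-558) - 1*449790 = (-469 + (-558)**2 + (22/3)*(-558)) - 1*449790 = (-469 + 311364 - 4092) - 449790 = 306803 - 449790 = -142987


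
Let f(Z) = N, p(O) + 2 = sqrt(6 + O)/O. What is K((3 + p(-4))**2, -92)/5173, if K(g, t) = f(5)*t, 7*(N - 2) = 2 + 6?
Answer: -2024/36211 ≈ -0.055895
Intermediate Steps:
p(O) = -2 + sqrt(6 + O)/O
N = 22/7 (N = 2 + (2 + 6)/7 = 2 + (1/7)*8 = 2 + 8/7 = 22/7 ≈ 3.1429)
f(Z) = 22/7
K(g, t) = 22*t/7
K((3 + p(-4))**2, -92)/5173 = ((22/7)*(-92))/5173 = -2024/7*1/5173 = -2024/36211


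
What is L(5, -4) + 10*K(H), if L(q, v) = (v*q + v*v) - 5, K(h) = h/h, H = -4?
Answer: 1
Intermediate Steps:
K(h) = 1
L(q, v) = -5 + v**2 + q*v (L(q, v) = (q*v + v**2) - 5 = (v**2 + q*v) - 5 = -5 + v**2 + q*v)
L(5, -4) + 10*K(H) = (-5 + (-4)**2 + 5*(-4)) + 10*1 = (-5 + 16 - 20) + 10 = -9 + 10 = 1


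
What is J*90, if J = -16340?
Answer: -1470600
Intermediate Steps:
J*90 = -16340*90 = -1470600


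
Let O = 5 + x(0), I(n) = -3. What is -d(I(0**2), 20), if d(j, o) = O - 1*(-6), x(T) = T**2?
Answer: -11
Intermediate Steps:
O = 5 (O = 5 + 0**2 = 5 + 0 = 5)
d(j, o) = 11 (d(j, o) = 5 - 1*(-6) = 5 + 6 = 11)
-d(I(0**2), 20) = -1*11 = -11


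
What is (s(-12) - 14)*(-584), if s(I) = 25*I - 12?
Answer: 190384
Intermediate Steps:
s(I) = -12 + 25*I
(s(-12) - 14)*(-584) = ((-12 + 25*(-12)) - 14)*(-584) = ((-12 - 300) - 14)*(-584) = (-312 - 14)*(-584) = -326*(-584) = 190384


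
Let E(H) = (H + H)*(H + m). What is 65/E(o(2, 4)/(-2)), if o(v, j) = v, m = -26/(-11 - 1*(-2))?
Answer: -585/34 ≈ -17.206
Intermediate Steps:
m = 26/9 (m = -26/(-11 + 2) = -26/(-9) = -26*(-⅑) = 26/9 ≈ 2.8889)
E(H) = 2*H*(26/9 + H) (E(H) = (H + H)*(H + 26/9) = (2*H)*(26/9 + H) = 2*H*(26/9 + H))
65/E(o(2, 4)/(-2)) = 65/((2*(2/(-2))*(26 + 9*(2/(-2)))/9)) = 65/((2*(2*(-½))*(26 + 9*(2*(-½)))/9)) = 65/(((2/9)*(-1)*(26 + 9*(-1)))) = 65/(((2/9)*(-1)*(26 - 9))) = 65/(((2/9)*(-1)*17)) = 65/(-34/9) = 65*(-9/34) = -585/34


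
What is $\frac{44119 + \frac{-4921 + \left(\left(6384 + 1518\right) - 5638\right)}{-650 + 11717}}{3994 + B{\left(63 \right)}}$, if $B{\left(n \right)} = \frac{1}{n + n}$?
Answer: $\frac{2929573896}{265210115} \approx 11.046$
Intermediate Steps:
$B{\left(n \right)} = \frac{1}{2 n}$
$\frac{44119 + \frac{-4921 + \left(\left(6384 + 1518\right) - 5638\right)}{-650 + 11717}}{3994 + B{\left(63 \right)}} = \frac{44119 + \frac{-4921 + \left(\left(6384 + 1518\right) - 5638\right)}{-650 + 11717}}{3994 + \frac{1}{2 \cdot 63}} = \frac{44119 + \frac{-4921 + \left(7902 - 5638\right)}{11067}}{3994 + \frac{1}{2} \cdot \frac{1}{63}} = \frac{44119 + \left(-4921 + 2264\right) \frac{1}{11067}}{3994 + \frac{1}{126}} = \frac{44119 - \frac{2657}{11067}}{\frac{503245}{126}} = \left(44119 - \frac{2657}{11067}\right) \frac{126}{503245} = \frac{488262316}{11067} \cdot \frac{126}{503245} = \frac{2929573896}{265210115}$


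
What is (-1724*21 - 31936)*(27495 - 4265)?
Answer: -1582892200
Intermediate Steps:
(-1724*21 - 31936)*(27495 - 4265) = (-36204 - 31936)*23230 = -68140*23230 = -1582892200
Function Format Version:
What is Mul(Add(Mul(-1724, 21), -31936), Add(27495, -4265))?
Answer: -1582892200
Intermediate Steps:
Mul(Add(Mul(-1724, 21), -31936), Add(27495, -4265)) = Mul(Add(-36204, -31936), 23230) = Mul(-68140, 23230) = -1582892200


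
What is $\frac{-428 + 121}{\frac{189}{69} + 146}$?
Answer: $- \frac{7061}{3421} \approx -2.064$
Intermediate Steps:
$\frac{-428 + 121}{\frac{189}{69} + 146} = - \frac{307}{189 \cdot \frac{1}{69} + 146} = - \frac{307}{\frac{63}{23} + 146} = - \frac{307}{\frac{3421}{23}} = \left(-307\right) \frac{23}{3421} = - \frac{7061}{3421}$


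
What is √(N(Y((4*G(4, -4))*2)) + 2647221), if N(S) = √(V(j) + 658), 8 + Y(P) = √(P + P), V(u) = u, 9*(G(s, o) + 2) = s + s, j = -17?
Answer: √(2647221 + √641) ≈ 1627.0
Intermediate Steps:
G(s, o) = -2 + 2*s/9 (G(s, o) = -2 + (s + s)/9 = -2 + (2*s)/9 = -2 + 2*s/9)
Y(P) = -8 + √2*√P (Y(P) = -8 + √(P + P) = -8 + √(2*P) = -8 + √2*√P)
N(S) = √641 (N(S) = √(-17 + 658) = √641)
√(N(Y((4*G(4, -4))*2)) + 2647221) = √(√641 + 2647221) = √(2647221 + √641)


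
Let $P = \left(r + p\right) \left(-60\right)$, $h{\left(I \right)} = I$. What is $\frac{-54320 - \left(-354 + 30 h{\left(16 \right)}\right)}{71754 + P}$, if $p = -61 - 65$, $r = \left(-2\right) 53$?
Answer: $- \frac{27223}{42837} \approx -0.6355$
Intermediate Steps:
$r = -106$
$p = -126$ ($p = -61 - 65 = -126$)
$P = 13920$ ($P = \left(-106 - 126\right) \left(-60\right) = \left(-232\right) \left(-60\right) = 13920$)
$\frac{-54320 - \left(-354 + 30 h{\left(16 \right)}\right)}{71754 + P} = \frac{-54320 + \left(354 - 480\right)}{71754 + 13920} = \frac{-54320 + \left(354 - 480\right)}{85674} = \left(-54320 - 126\right) \frac{1}{85674} = \left(-54446\right) \frac{1}{85674} = - \frac{27223}{42837}$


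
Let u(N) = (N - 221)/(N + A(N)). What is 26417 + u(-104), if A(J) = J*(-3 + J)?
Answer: 22401591/848 ≈ 26417.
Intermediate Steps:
u(N) = (-221 + N)/(N + N*(-3 + N)) (u(N) = (N - 221)/(N + N*(-3 + N)) = (-221 + N)/(N + N*(-3 + N)))
26417 + u(-104) = 26417 + (-221 - 104)/((-104)*(-2 - 104)) = 26417 - 1/104*(-325)/(-106) = 26417 - 1/104*(-1/106)*(-325) = 26417 - 25/848 = 22401591/848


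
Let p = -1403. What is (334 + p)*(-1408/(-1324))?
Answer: -376288/331 ≈ -1136.8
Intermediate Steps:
(334 + p)*(-1408/(-1324)) = (334 - 1403)*(-1408/(-1324)) = -(-1505152)*(-1)/1324 = -1069*352/331 = -376288/331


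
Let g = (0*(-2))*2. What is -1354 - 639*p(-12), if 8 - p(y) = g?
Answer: -6466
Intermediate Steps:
g = 0 (g = 0*2 = 0)
p(y) = 8 (p(y) = 8 - 1*0 = 8 + 0 = 8)
-1354 - 639*p(-12) = -1354 - 639*8 = -1354 - 5112 = -6466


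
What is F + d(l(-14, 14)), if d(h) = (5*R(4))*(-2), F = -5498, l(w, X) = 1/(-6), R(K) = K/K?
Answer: -5508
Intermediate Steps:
R(K) = 1
l(w, X) = -⅙
d(h) = -10 (d(h) = (5*1)*(-2) = 5*(-2) = -10)
F + d(l(-14, 14)) = -5498 - 10 = -5508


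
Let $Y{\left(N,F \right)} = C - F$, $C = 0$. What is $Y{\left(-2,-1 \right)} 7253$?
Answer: $7253$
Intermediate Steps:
$Y{\left(N,F \right)} = - F$ ($Y{\left(N,F \right)} = 0 - F = - F$)
$Y{\left(-2,-1 \right)} 7253 = \left(-1\right) \left(-1\right) 7253 = 1 \cdot 7253 = 7253$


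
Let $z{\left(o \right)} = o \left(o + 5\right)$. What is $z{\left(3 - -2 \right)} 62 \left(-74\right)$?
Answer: $-229400$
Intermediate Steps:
$z{\left(o \right)} = o \left(5 + o\right)$
$z{\left(3 - -2 \right)} 62 \left(-74\right) = \left(3 - -2\right) \left(5 + \left(3 - -2\right)\right) 62 \left(-74\right) = \left(3 + 2\right) \left(5 + \left(3 + 2\right)\right) 62 \left(-74\right) = 5 \left(5 + 5\right) 62 \left(-74\right) = 5 \cdot 10 \cdot 62 \left(-74\right) = 50 \cdot 62 \left(-74\right) = 3100 \left(-74\right) = -229400$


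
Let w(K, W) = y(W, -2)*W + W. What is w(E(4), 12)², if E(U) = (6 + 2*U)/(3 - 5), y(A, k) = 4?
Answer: 3600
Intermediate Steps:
E(U) = -3 - U (E(U) = (6 + 2*U)/(-2) = (6 + 2*U)*(-½) = -3 - U)
w(K, W) = 5*W (w(K, W) = 4*W + W = 5*W)
w(E(4), 12)² = (5*12)² = 60² = 3600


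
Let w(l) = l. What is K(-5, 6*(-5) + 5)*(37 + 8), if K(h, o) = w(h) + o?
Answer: -1350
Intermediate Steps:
K(h, o) = h + o
K(-5, 6*(-5) + 5)*(37 + 8) = (-5 + (6*(-5) + 5))*(37 + 8) = (-5 + (-30 + 5))*45 = (-5 - 25)*45 = -30*45 = -1350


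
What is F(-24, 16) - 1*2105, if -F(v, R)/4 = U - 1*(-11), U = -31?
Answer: -2025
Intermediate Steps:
F(v, R) = 80 (F(v, R) = -4*(-31 - 1*(-11)) = -4*(-31 + 11) = -4*(-20) = 80)
F(-24, 16) - 1*2105 = 80 - 1*2105 = 80 - 2105 = -2025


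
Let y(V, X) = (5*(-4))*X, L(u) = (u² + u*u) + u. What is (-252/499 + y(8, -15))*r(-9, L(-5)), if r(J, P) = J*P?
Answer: -60526440/499 ≈ -1.2130e+5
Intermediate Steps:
L(u) = u + 2*u² (L(u) = (u² + u²) + u = 2*u² + u = u + 2*u²)
y(V, X) = -20*X
(-252/499 + y(8, -15))*r(-9, L(-5)) = (-252/499 - 20*(-15))*(-(-45)*(1 + 2*(-5))) = (-252*1/499 + 300)*(-(-45)*(1 - 10)) = (-252/499 + 300)*(-(-45)*(-9)) = 149448*(-9*45)/499 = (149448/499)*(-405) = -60526440/499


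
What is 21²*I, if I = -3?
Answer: -1323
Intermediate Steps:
21²*I = 21²*(-3) = 441*(-3) = -1323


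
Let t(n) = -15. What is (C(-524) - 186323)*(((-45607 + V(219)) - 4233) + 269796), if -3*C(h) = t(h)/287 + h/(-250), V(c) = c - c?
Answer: -4410796626887464/107625 ≈ -4.0983e+10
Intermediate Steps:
V(c) = 0
C(h) = 5/287 + h/750 (C(h) = -(-15/287 + h/(-250))/3 = -(-15*1/287 + h*(-1/250))/3 = -(-15/287 - h/250)/3 = 5/287 + h/750)
(C(-524) - 186323)*(((-45607 + V(219)) - 4233) + 269796) = ((5/287 + (1/750)*(-524)) - 186323)*(((-45607 + 0) - 4233) + 269796) = ((5/287 - 262/375) - 186323)*((-45607 - 4233) + 269796) = (-73319/107625 - 186323)*(-49840 + 269796) = -20053086194/107625*219956 = -4410796626887464/107625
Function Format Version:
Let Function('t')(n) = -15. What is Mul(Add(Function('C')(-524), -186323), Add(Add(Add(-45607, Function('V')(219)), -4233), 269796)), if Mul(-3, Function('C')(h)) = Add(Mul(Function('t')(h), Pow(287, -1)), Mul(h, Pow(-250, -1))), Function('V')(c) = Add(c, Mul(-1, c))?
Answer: Rational(-4410796626887464, 107625) ≈ -4.0983e+10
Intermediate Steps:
Function('V')(c) = 0
Function('C')(h) = Add(Rational(5, 287), Mul(Rational(1, 750), h)) (Function('C')(h) = Mul(Rational(-1, 3), Add(Mul(-15, Pow(287, -1)), Mul(h, Pow(-250, -1)))) = Mul(Rational(-1, 3), Add(Mul(-15, Rational(1, 287)), Mul(h, Rational(-1, 250)))) = Mul(Rational(-1, 3), Add(Rational(-15, 287), Mul(Rational(-1, 250), h))) = Add(Rational(5, 287), Mul(Rational(1, 750), h)))
Mul(Add(Function('C')(-524), -186323), Add(Add(Add(-45607, Function('V')(219)), -4233), 269796)) = Mul(Add(Add(Rational(5, 287), Mul(Rational(1, 750), -524)), -186323), Add(Add(Add(-45607, 0), -4233), 269796)) = Mul(Add(Add(Rational(5, 287), Rational(-262, 375)), -186323), Add(Add(-45607, -4233), 269796)) = Mul(Add(Rational(-73319, 107625), -186323), Add(-49840, 269796)) = Mul(Rational(-20053086194, 107625), 219956) = Rational(-4410796626887464, 107625)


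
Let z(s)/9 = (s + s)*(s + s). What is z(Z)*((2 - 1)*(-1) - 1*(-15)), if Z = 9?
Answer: 40824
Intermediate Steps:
z(s) = 36*s² (z(s) = 9*((s + s)*(s + s)) = 9*((2*s)*(2*s)) = 9*(4*s²) = 36*s²)
z(Z)*((2 - 1)*(-1) - 1*(-15)) = (36*9²)*((2 - 1)*(-1) - 1*(-15)) = (36*81)*(1*(-1) + 15) = 2916*(-1 + 15) = 2916*14 = 40824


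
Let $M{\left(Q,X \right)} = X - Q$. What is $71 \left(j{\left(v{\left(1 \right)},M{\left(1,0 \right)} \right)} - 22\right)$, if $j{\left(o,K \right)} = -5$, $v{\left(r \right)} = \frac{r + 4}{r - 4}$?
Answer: $-1917$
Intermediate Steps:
$v{\left(r \right)} = \frac{4 + r}{-4 + r}$
$71 \left(j{\left(v{\left(1 \right)},M{\left(1,0 \right)} \right)} - 22\right) = 71 \left(-5 - 22\right) = 71 \left(-27\right) = -1917$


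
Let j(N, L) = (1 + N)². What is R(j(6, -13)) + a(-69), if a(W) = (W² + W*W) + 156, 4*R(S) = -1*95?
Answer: 38617/4 ≈ 9654.3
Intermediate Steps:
R(S) = -95/4 (R(S) = (-1*95)/4 = (¼)*(-95) = -95/4)
a(W) = 156 + 2*W² (a(W) = (W² + W²) + 156 = 2*W² + 156 = 156 + 2*W²)
R(j(6, -13)) + a(-69) = -95/4 + (156 + 2*(-69)²) = -95/4 + (156 + 2*4761) = -95/4 + (156 + 9522) = -95/4 + 9678 = 38617/4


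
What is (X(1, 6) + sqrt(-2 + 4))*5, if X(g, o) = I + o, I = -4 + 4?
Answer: 30 + 5*sqrt(2) ≈ 37.071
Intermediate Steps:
I = 0
X(g, o) = o (X(g, o) = 0 + o = o)
(X(1, 6) + sqrt(-2 + 4))*5 = (6 + sqrt(-2 + 4))*5 = (6 + sqrt(2))*5 = 30 + 5*sqrt(2)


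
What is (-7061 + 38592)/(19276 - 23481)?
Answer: -31531/4205 ≈ -7.4985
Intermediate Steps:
(-7061 + 38592)/(19276 - 23481) = 31531/(-4205) = 31531*(-1/4205) = -31531/4205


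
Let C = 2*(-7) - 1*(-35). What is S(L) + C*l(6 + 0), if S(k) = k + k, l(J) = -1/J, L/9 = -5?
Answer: -187/2 ≈ -93.500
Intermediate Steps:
L = -45 (L = 9*(-5) = -45)
S(k) = 2*k
C = 21 (C = -14 + 35 = 21)
S(L) + C*l(6 + 0) = 2*(-45) + 21*(-1/(6 + 0)) = -90 + 21*(-1/6) = -90 + 21*(-1*⅙) = -90 + 21*(-⅙) = -90 - 7/2 = -187/2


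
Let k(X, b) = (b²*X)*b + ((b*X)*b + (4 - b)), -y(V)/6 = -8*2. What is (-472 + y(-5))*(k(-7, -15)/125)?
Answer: -8297944/125 ≈ -66384.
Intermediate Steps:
y(V) = 96 (y(V) = -(-48)*2 = -6*(-16) = 96)
k(X, b) = 4 - b + X*b² + X*b³ (k(X, b) = (X*b²)*b + ((X*b)*b + (4 - b)) = X*b³ + (X*b² + (4 - b)) = X*b³ + (4 - b + X*b²) = 4 - b + X*b² + X*b³)
(-472 + y(-5))*(k(-7, -15)/125) = (-472 + 96)*((4 - 1*(-15) - 7*(-15)² - 7*(-15)³)/125) = -376*(4 + 15 - 7*225 - 7*(-3375))/125 = -376*(4 + 15 - 1575 + 23625)/125 = -8297944/125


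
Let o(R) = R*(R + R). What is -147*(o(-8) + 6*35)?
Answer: -49686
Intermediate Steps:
o(R) = 2*R² (o(R) = R*(2*R) = 2*R²)
-147*(o(-8) + 6*35) = -147*(2*(-8)² + 6*35) = -147*(2*64 + 210) = -147*(128 + 210) = -147*338 = -49686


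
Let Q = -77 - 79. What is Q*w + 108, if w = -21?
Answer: 3384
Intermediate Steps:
Q = -156
Q*w + 108 = -156*(-21) + 108 = 3276 + 108 = 3384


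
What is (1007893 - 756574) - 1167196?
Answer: -915877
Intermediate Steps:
(1007893 - 756574) - 1167196 = 251319 - 1167196 = -915877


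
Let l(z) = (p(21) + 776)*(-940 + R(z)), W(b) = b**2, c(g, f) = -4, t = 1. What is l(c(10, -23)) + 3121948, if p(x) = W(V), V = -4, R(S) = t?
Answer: 2378260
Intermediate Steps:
R(S) = 1
p(x) = 16 (p(x) = (-4)**2 = 16)
l(z) = -743688 (l(z) = (16 + 776)*(-940 + 1) = 792*(-939) = -743688)
l(c(10, -23)) + 3121948 = -743688 + 3121948 = 2378260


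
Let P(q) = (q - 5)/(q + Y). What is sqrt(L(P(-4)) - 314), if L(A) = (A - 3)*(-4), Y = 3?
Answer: 13*I*sqrt(2) ≈ 18.385*I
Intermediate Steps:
P(q) = (-5 + q)/(3 + q) (P(q) = (q - 5)/(q + 3) = (-5 + q)/(3 + q))
L(A) = 12 - 4*A (L(A) = (-3 + A)*(-4) = 12 - 4*A)
sqrt(L(P(-4)) - 314) = sqrt((12 - 4*(-5 - 4)/(3 - 4)) - 314) = sqrt((12 - 4*(-9)/(-1)) - 314) = sqrt((12 - (-4)*(-9)) - 314) = sqrt((12 - 4*9) - 314) = sqrt((12 - 36) - 314) = sqrt(-24 - 314) = sqrt(-338) = 13*I*sqrt(2)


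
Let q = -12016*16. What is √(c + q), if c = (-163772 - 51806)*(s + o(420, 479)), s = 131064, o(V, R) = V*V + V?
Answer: 2*I*√16593302302 ≈ 2.5763e+5*I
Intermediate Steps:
o(V, R) = V + V² (o(V, R) = V² + V = V + V²)
q = -192256
c = -66373016952 (c = (-163772 - 51806)*(131064 + 420*(1 + 420)) = -215578*(131064 + 420*421) = -215578*(131064 + 176820) = -215578*307884 = -66373016952)
√(c + q) = √(-66373016952 - 192256) = √(-66373209208) = 2*I*√16593302302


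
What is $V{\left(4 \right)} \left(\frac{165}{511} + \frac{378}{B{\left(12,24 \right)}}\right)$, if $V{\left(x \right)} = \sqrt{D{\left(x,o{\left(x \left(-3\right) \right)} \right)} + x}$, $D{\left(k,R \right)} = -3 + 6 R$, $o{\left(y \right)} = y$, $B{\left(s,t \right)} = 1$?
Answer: $\frac{193323 i \sqrt{71}}{511} \approx 3187.8 i$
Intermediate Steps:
$V{\left(x \right)} = \sqrt{-3 - 17 x}$ ($V{\left(x \right)} = \sqrt{\left(-3 + 6 x \left(-3\right)\right) + x} = \sqrt{\left(-3 + 6 \left(- 3 x\right)\right) + x} = \sqrt{\left(-3 - 18 x\right) + x} = \sqrt{-3 - 17 x}$)
$V{\left(4 \right)} \left(\frac{165}{511} + \frac{378}{B{\left(12,24 \right)}}\right) = \sqrt{-3 - 68} \left(\frac{165}{511} + \frac{378}{1}\right) = \sqrt{-3 - 68} \left(165 \cdot \frac{1}{511} + 378 \cdot 1\right) = \sqrt{-71} \left(\frac{165}{511} + 378\right) = i \sqrt{71} \cdot \frac{193323}{511} = \frac{193323 i \sqrt{71}}{511}$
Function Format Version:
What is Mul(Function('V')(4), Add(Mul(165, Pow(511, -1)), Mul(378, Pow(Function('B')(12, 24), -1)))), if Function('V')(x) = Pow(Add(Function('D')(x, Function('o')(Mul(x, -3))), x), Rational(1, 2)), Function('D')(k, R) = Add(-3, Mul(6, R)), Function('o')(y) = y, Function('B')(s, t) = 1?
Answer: Mul(Rational(193323, 511), I, Pow(71, Rational(1, 2))) ≈ Mul(3187.8, I)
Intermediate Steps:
Function('V')(x) = Pow(Add(-3, Mul(-17, x)), Rational(1, 2)) (Function('V')(x) = Pow(Add(Add(-3, Mul(6, Mul(x, -3))), x), Rational(1, 2)) = Pow(Add(Add(-3, Mul(6, Mul(-3, x))), x), Rational(1, 2)) = Pow(Add(Add(-3, Mul(-18, x)), x), Rational(1, 2)) = Pow(Add(-3, Mul(-17, x)), Rational(1, 2)))
Mul(Function('V')(4), Add(Mul(165, Pow(511, -1)), Mul(378, Pow(Function('B')(12, 24), -1)))) = Mul(Pow(Add(-3, Mul(-17, 4)), Rational(1, 2)), Add(Mul(165, Pow(511, -1)), Mul(378, Pow(1, -1)))) = Mul(Pow(Add(-3, -68), Rational(1, 2)), Add(Mul(165, Rational(1, 511)), Mul(378, 1))) = Mul(Pow(-71, Rational(1, 2)), Add(Rational(165, 511), 378)) = Mul(Mul(I, Pow(71, Rational(1, 2))), Rational(193323, 511)) = Mul(Rational(193323, 511), I, Pow(71, Rational(1, 2)))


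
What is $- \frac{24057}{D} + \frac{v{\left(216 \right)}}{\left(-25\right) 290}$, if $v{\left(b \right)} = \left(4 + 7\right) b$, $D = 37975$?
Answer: $- \frac{5292837}{5506375} \approx -0.96122$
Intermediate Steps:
$v{\left(b \right)} = 11 b$
$- \frac{24057}{D} + \frac{v{\left(216 \right)}}{\left(-25\right) 290} = - \frac{24057}{37975} + \frac{11 \cdot 216}{\left(-25\right) 290} = \left(-24057\right) \frac{1}{37975} + \frac{2376}{-7250} = - \frac{24057}{37975} + 2376 \left(- \frac{1}{7250}\right) = - \frac{24057}{37975} - \frac{1188}{3625} = - \frac{5292837}{5506375}$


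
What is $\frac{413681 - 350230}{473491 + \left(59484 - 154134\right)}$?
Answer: $\frac{63451}{378841} \approx 0.16749$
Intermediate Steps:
$\frac{413681 - 350230}{473491 + \left(59484 - 154134\right)} = \frac{63451}{473491 - 94650} = \frac{63451}{378841}$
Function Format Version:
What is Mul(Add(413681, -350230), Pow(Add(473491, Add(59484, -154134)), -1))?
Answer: Rational(63451, 378841) ≈ 0.16749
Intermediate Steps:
Mul(Add(413681, -350230), Pow(Add(473491, Add(59484, -154134)), -1)) = Mul(63451, Pow(Add(473491, -94650), -1)) = Mul(63451, Pow(378841, -1)) = Mul(63451, Rational(1, 378841)) = Rational(63451, 378841)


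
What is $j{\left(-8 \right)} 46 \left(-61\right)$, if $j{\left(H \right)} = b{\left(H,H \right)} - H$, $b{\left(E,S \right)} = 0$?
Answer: $-22448$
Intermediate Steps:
$j{\left(H \right)} = - H$ ($j{\left(H \right)} = 0 - H = - H$)
$j{\left(-8 \right)} 46 \left(-61\right) = \left(-1\right) \left(-8\right) 46 \left(-61\right) = 8 \cdot 46 \left(-61\right) = 368 \left(-61\right) = -22448$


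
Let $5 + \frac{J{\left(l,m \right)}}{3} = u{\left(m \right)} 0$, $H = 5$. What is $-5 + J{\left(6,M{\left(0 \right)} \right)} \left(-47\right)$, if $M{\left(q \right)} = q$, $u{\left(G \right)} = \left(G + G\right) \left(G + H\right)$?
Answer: $700$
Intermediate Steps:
$u{\left(G \right)} = 2 G \left(5 + G\right)$ ($u{\left(G \right)} = \left(G + G\right) \left(G + 5\right) = 2 G \left(5 + G\right)$)
$J{\left(l,m \right)} = -15$ ($J{\left(l,m \right)} = -15 + 3 \cdot 2 m \left(5 + m\right) 0 = -15 + 3 \cdot 0 = -15 + 0 = -15$)
$-5 + J{\left(6,M{\left(0 \right)} \right)} \left(-47\right) = -5 - -705 = -5 + 705 = 700$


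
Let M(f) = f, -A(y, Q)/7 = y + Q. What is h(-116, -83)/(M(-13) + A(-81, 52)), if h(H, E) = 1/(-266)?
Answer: -1/50540 ≈ -1.9786e-5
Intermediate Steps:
A(y, Q) = -7*Q - 7*y (A(y, Q) = -7*(y + Q) = -7*(Q + y) = -7*Q - 7*y)
h(H, E) = -1/266
h(-116, -83)/(M(-13) + A(-81, 52)) = -1/(266*(-13 + (-7*52 - 7*(-81)))) = -1/(266*(-13 + (-364 + 567))) = -1/(266*(-13 + 203)) = -1/266/190 = -1/266*1/190 = -1/50540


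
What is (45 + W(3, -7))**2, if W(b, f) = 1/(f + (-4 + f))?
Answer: 654481/324 ≈ 2020.0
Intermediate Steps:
W(b, f) = 1/(-4 + 2*f)
(45 + W(3, -7))**2 = (45 + 1/(2*(-2 - 7)))**2 = (45 + (1/2)/(-9))**2 = (45 + (1/2)*(-1/9))**2 = (45 - 1/18)**2 = (809/18)**2 = 654481/324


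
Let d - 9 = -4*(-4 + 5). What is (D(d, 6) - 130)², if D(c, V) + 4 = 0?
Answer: 17956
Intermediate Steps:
d = 5 (d = 9 - 4*(-4 + 5) = 9 - 4*1 = 9 - 4 = 5)
D(c, V) = -4 (D(c, V) = -4 + 0 = -4)
(D(d, 6) - 130)² = (-4 - 130)² = (-134)² = 17956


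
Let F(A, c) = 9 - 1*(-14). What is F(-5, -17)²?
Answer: 529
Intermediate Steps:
F(A, c) = 23 (F(A, c) = 9 + 14 = 23)
F(-5, -17)² = 23² = 529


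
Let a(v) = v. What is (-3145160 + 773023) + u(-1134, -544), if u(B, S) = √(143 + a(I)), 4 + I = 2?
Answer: -2372137 + √141 ≈ -2.3721e+6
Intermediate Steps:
I = -2 (I = -4 + 2 = -2)
u(B, S) = √141 (u(B, S) = √(143 - 2) = √141)
(-3145160 + 773023) + u(-1134, -544) = (-3145160 + 773023) + √141 = -2372137 + √141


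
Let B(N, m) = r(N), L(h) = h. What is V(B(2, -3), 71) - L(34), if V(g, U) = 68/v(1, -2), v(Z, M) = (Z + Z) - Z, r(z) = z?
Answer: 34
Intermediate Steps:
v(Z, M) = Z (v(Z, M) = 2*Z - Z = Z)
B(N, m) = N
V(g, U) = 68 (V(g, U) = 68/1 = 68*1 = 68)
V(B(2, -3), 71) - L(34) = 68 - 1*34 = 68 - 34 = 34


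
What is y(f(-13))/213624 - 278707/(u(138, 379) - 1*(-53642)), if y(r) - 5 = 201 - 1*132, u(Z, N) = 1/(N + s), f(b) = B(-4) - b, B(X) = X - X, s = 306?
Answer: -6796859373671/1308260826684 ≈ -5.1953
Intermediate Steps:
B(X) = 0
f(b) = -b (f(b) = 0 - b = -b)
u(Z, N) = 1/(306 + N) (u(Z, N) = 1/(N + 306) = 1/(306 + N))
y(r) = 74 (y(r) = 5 + (201 - 1*132) = 5 + (201 - 132) = 5 + 69 = 74)
y(f(-13))/213624 - 278707/(u(138, 379) - 1*(-53642)) = 74/213624 - 278707/(1/(306 + 379) - 1*(-53642)) = 74*(1/213624) - 278707/(1/685 + 53642) = 37/106812 - 278707/(1/685 + 53642) = 37/106812 - 278707/36744771/685 = 37/106812 - 278707*685/36744771 = 37/106812 - 190914295/36744771 = -6796859373671/1308260826684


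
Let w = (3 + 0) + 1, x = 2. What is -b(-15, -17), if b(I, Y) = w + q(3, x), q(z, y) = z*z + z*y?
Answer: -19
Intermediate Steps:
w = 4 (w = 3 + 1 = 4)
q(z, y) = z² + y*z
b(I, Y) = 19 (b(I, Y) = 4 + 3*(2 + 3) = 4 + 3*5 = 4 + 15 = 19)
-b(-15, -17) = -1*19 = -19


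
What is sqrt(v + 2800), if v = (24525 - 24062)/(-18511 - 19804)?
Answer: sqrt(4110492090155)/38315 ≈ 52.915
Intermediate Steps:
v = -463/38315 (v = 463/(-38315) = 463*(-1/38315) = -463/38315 ≈ -0.012084)
sqrt(v + 2800) = sqrt(-463/38315 + 2800) = sqrt(107281537/38315) = sqrt(4110492090155)/38315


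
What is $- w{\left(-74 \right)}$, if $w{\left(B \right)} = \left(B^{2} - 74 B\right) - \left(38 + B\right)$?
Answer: $-10988$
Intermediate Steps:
$w{\left(B \right)} = -38 + B^{2} - 75 B$
$- w{\left(-74 \right)} = - (-38 + \left(-74\right)^{2} - -5550) = - (-38 + 5476 + 5550) = \left(-1\right) 10988 = -10988$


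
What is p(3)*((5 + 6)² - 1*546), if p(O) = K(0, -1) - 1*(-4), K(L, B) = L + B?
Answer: -1275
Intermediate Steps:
K(L, B) = B + L
p(O) = 3 (p(O) = (-1 + 0) - 1*(-4) = -1 + 4 = 3)
p(3)*((5 + 6)² - 1*546) = 3*((5 + 6)² - 1*546) = 3*(11² - 546) = 3*(121 - 546) = 3*(-425) = -1275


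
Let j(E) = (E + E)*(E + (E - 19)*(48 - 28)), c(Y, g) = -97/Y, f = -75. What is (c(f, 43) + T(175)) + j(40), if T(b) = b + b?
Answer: 2786347/75 ≈ 37151.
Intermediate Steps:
T(b) = 2*b
j(E) = 2*E*(-380 + 21*E) (j(E) = (2*E)*(E + (-19 + E)*20) = (2*E)*(E + (-380 + 20*E)) = (2*E)*(-380 + 21*E) = 2*E*(-380 + 21*E))
(c(f, 43) + T(175)) + j(40) = (-97/(-75) + 2*175) + 2*40*(-380 + 21*40) = (-97*(-1/75) + 350) + 2*40*(-380 + 840) = (97/75 + 350) + 2*40*460 = 26347/75 + 36800 = 2786347/75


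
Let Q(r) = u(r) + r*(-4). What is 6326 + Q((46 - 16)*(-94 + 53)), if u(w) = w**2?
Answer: 1524146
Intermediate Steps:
Q(r) = r**2 - 4*r (Q(r) = r**2 + r*(-4) = r**2 - 4*r)
6326 + Q((46 - 16)*(-94 + 53)) = 6326 + ((46 - 16)*(-94 + 53))*(-4 + (46 - 16)*(-94 + 53)) = 6326 + (30*(-41))*(-4 + 30*(-41)) = 6326 - 1230*(-4 - 1230) = 6326 - 1230*(-1234) = 6326 + 1517820 = 1524146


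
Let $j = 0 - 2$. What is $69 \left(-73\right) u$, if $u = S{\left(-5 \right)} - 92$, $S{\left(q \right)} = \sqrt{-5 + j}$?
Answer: $463404 - 5037 i \sqrt{7} \approx 4.634 \cdot 10^{5} - 13327.0 i$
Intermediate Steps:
$j = -2$ ($j = 0 - 2 = -2$)
$S{\left(q \right)} = i \sqrt{7}$ ($S{\left(q \right)} = \sqrt{-5 - 2} = \sqrt{-7} = i \sqrt{7}$)
$u = -92 + i \sqrt{7}$ ($u = i \sqrt{7} - 92 = -92 + i \sqrt{7} \approx -92.0 + 2.6458 i$)
$69 \left(-73\right) u = 69 \left(-73\right) \left(-92 + i \sqrt{7}\right) = - 5037 \left(-92 + i \sqrt{7}\right) = 463404 - 5037 i \sqrt{7}$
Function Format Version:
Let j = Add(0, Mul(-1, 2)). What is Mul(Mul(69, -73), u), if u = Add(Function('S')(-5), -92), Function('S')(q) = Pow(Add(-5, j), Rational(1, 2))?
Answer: Add(463404, Mul(-5037, I, Pow(7, Rational(1, 2)))) ≈ Add(4.6340e+5, Mul(-13327., I))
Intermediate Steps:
j = -2 (j = Add(0, -2) = -2)
Function('S')(q) = Mul(I, Pow(7, Rational(1, 2))) (Function('S')(q) = Pow(Add(-5, -2), Rational(1, 2)) = Pow(-7, Rational(1, 2)) = Mul(I, Pow(7, Rational(1, 2))))
u = Add(-92, Mul(I, Pow(7, Rational(1, 2)))) (u = Add(Mul(I, Pow(7, Rational(1, 2))), -92) = Add(-92, Mul(I, Pow(7, Rational(1, 2)))) ≈ Add(-92.000, Mul(2.6458, I)))
Mul(Mul(69, -73), u) = Mul(Mul(69, -73), Add(-92, Mul(I, Pow(7, Rational(1, 2))))) = Mul(-5037, Add(-92, Mul(I, Pow(7, Rational(1, 2))))) = Add(463404, Mul(-5037, I, Pow(7, Rational(1, 2))))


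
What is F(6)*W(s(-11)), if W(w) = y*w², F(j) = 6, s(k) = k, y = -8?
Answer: -5808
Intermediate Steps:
W(w) = -8*w²
F(6)*W(s(-11)) = 6*(-8*(-11)²) = 6*(-8*121) = 6*(-968) = -5808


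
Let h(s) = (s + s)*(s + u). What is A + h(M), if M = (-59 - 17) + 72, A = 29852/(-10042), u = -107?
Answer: 4443722/5021 ≈ 885.03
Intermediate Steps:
A = -14926/5021 (A = 29852*(-1/10042) = -14926/5021 ≈ -2.9727)
M = -4 (M = -76 + 72 = -4)
h(s) = 2*s*(-107 + s) (h(s) = (s + s)*(s - 107) = (2*s)*(-107 + s) = 2*s*(-107 + s))
A + h(M) = -14926/5021 + 2*(-4)*(-107 - 4) = -14926/5021 + 2*(-4)*(-111) = -14926/5021 + 888 = 4443722/5021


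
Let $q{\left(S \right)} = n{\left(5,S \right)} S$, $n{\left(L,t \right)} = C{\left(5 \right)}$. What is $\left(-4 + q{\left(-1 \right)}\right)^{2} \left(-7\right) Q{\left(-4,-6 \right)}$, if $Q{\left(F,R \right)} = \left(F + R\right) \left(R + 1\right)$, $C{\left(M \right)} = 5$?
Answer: $-28350$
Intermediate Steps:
$n{\left(L,t \right)} = 5$
$Q{\left(F,R \right)} = \left(1 + R\right) \left(F + R\right)$ ($Q{\left(F,R \right)} = \left(F + R\right) \left(1 + R\right) = \left(1 + R\right) \left(F + R\right)$)
$q{\left(S \right)} = 5 S$
$\left(-4 + q{\left(-1 \right)}\right)^{2} \left(-7\right) Q{\left(-4,-6 \right)} = \left(-4 + 5 \left(-1\right)\right)^{2} \left(-7\right) \left(-4 - 6 + \left(-6\right)^{2} - -24\right) = \left(-4 - 5\right)^{2} \left(-7\right) \left(-4 - 6 + 36 + 24\right) = \left(-9\right)^{2} \left(-7\right) 50 = 81 \left(-7\right) 50 = \left(-567\right) 50 = -28350$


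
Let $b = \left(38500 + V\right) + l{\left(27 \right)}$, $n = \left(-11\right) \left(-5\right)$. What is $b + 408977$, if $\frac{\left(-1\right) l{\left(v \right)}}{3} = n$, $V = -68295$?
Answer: $379017$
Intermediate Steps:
$n = 55$
$l{\left(v \right)} = -165$ ($l{\left(v \right)} = \left(-3\right) 55 = -165$)
$b = -29960$ ($b = \left(38500 - 68295\right) - 165 = -29795 - 165 = -29960$)
$b + 408977 = -29960 + 408977 = 379017$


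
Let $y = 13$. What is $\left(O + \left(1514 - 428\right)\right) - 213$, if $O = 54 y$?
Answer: $1575$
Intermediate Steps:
$O = 702$ ($O = 54 \cdot 13 = 702$)
$\left(O + \left(1514 - 428\right)\right) - 213 = \left(702 + \left(1514 - 428\right)\right) - 213 = \left(702 + 1086\right) - 213 = 1788 - 213 = 1575$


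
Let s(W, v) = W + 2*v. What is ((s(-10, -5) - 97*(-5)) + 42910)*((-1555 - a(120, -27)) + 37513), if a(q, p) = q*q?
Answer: 935078250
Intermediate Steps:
a(q, p) = q**2
((s(-10, -5) - 97*(-5)) + 42910)*((-1555 - a(120, -27)) + 37513) = (((-10 + 2*(-5)) - 97*(-5)) + 42910)*((-1555 - 1*120**2) + 37513) = (((-10 - 10) + 485) + 42910)*((-1555 - 1*14400) + 37513) = ((-20 + 485) + 42910)*((-1555 - 14400) + 37513) = (465 + 42910)*(-15955 + 37513) = 43375*21558 = 935078250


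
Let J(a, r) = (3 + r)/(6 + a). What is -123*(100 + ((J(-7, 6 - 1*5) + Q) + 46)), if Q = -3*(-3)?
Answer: -18573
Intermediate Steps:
Q = 9
J(a, r) = (3 + r)/(6 + a)
-123*(100 + ((J(-7, 6 - 1*5) + Q) + 46)) = -123*(100 + (((3 + (6 - 1*5))/(6 - 7) + 9) + 46)) = -123*(100 + (((3 + (6 - 5))/(-1) + 9) + 46)) = -123*(100 + ((-(3 + 1) + 9) + 46)) = -123*(100 + ((-1*4 + 9) + 46)) = -123*(100 + ((-4 + 9) + 46)) = -123*(100 + (5 + 46)) = -123*(100 + 51) = -123*151 = -18573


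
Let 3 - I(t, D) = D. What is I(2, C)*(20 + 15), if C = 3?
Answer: 0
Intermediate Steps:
I(t, D) = 3 - D
I(2, C)*(20 + 15) = (3 - 1*3)*(20 + 15) = (3 - 3)*35 = 0*35 = 0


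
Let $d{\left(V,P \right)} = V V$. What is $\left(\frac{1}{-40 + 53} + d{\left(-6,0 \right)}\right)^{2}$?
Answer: $\frac{219961}{169} \approx 1301.5$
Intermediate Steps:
$d{\left(V,P \right)} = V^{2}$
$\left(\frac{1}{-40 + 53} + d{\left(-6,0 \right)}\right)^{2} = \left(\frac{1}{-40 + 53} + \left(-6\right)^{2}\right)^{2} = \left(\frac{1}{13} + 36\right)^{2} = \left(\frac{469}{13}\right)^{2} = \frac{219961}{169}$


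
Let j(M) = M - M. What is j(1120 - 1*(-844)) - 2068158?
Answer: -2068158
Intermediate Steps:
j(M) = 0
j(1120 - 1*(-844)) - 2068158 = 0 - 2068158 = -2068158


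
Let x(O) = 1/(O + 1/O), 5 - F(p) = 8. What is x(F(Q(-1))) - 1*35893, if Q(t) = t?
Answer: -358933/10 ≈ -35893.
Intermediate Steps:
F(p) = -3 (F(p) = 5 - 1*8 = 5 - 8 = -3)
x(F(Q(-1))) - 1*35893 = -3/(1 + (-3)²) - 1*35893 = -3/(1 + 9) - 35893 = -3/10 - 35893 = -358933/10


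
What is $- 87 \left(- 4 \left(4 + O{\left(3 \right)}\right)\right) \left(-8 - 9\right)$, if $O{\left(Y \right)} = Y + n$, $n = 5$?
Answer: $-70992$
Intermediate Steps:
$O{\left(Y \right)} = 5 + Y$ ($O{\left(Y \right)} = Y + 5 = 5 + Y$)
$- 87 \left(- 4 \left(4 + O{\left(3 \right)}\right)\right) \left(-8 - 9\right) = - 87 \left(- 4 \left(4 + \left(5 + 3\right)\right)\right) \left(-8 - 9\right) = - 87 \left(- 4 \left(4 + 8\right)\right) \left(-8 - 9\right) = - 87 \left(\left(-4\right) 12\right) \left(-17\right) = \left(-87\right) \left(-48\right) \left(-17\right) = 4176 \left(-17\right) = -70992$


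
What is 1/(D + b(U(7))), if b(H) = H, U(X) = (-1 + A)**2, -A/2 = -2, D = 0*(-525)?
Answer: 1/9 ≈ 0.11111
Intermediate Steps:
D = 0
A = 4 (A = -2*(-2) = 4)
U(X) = 9 (U(X) = (-1 + 4)**2 = 3**2 = 9)
1/(D + b(U(7))) = 1/(0 + 9) = 1/9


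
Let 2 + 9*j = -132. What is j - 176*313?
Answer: -495926/9 ≈ -55103.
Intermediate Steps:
j = -134/9 (j = -2/9 + (⅑)*(-132) = -2/9 - 44/3 = -134/9 ≈ -14.889)
j - 176*313 = -134/9 - 176*313 = -134/9 - 55088 = -495926/9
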